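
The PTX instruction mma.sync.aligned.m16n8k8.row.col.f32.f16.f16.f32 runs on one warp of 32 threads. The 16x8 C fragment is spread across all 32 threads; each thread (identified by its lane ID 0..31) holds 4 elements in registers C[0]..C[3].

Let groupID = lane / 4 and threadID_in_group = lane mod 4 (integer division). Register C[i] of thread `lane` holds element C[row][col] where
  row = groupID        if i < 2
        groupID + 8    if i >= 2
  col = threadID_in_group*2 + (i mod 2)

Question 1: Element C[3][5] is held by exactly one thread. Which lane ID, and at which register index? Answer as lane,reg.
r=3->g=3,rb=0  c=5->t=2,b0=1
L=3*4+2=14  i=0*2+1=1

14,1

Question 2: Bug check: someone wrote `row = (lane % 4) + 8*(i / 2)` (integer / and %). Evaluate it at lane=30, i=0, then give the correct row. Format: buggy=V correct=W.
buggy=2 correct=7

`(lane % 4) + 8*(i / 2)`[30,0]=>2
lane 30: grp=7 (30/4), tig=2 (30%4)
i=0: r=7+0=7, c=2*2+0=4
row: 2 vs 7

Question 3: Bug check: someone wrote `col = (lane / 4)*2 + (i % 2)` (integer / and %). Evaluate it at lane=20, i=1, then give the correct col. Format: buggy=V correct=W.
`(lane / 4)*2 + (i % 2)`[20,1]->11
lane 20->20/4=5, 20 mod 4=0
i=1  r:5+0->5  c:2·0+1->1
col: 11 vs 1

buggy=11 correct=1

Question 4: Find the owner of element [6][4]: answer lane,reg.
r=6->g=6,rb=0  c=4->t=2,b0=0
L=6*4+2=26  i=0*2+0=0

26,0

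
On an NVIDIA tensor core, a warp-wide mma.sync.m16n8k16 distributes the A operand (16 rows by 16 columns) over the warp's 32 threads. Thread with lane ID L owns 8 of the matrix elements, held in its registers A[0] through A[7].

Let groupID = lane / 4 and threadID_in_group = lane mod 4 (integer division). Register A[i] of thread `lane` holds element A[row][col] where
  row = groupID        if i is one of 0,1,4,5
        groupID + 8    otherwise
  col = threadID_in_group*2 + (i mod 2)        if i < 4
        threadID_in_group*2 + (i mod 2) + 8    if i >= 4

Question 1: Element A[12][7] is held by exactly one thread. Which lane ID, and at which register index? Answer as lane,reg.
r=12⇒gr=4,Rb=1  c=7⇒Cb=0,th=3,odd=1
L=4*4+3=19  i=0*4+1*2+1=3

19,3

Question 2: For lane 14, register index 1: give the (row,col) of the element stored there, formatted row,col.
lane 14→14/4=3, 14 mod 4=2
i=1  r:3+0→3  c:2·2+1+0→5

3,5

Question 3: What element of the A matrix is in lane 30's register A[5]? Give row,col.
30: gr=7,th=2
[5] (7+0,2*2+1+8) = (7,13)

7,13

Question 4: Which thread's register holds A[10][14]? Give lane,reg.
r:10=>grp=2,rB=1  c:14=>cB=1,tig=3,lo=0
L=2*4+3=11  i=1*4+1*2+0=6

11,6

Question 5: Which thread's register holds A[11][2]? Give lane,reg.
r=11⇒gr=3,Rb=1  c=2⇒Cb=0,th=1,odd=0
L=3*4+1=13  i=0*4+1*2+0=2

13,2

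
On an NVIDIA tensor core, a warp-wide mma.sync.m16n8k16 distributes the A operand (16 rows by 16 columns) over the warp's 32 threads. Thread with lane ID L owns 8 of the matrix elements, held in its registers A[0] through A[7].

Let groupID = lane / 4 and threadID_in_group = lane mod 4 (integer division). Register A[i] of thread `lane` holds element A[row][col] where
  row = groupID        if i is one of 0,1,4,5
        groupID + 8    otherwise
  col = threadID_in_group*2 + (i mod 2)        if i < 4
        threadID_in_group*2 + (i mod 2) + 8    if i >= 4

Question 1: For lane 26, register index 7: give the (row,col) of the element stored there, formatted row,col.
26: g=6,t=2
[7] (6+8,2*2+1+8) = (14,13)

14,13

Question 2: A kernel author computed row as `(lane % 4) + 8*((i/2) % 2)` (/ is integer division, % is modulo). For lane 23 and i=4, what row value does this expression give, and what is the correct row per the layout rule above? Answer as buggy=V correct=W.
`(lane % 4) + 8*((i/2) % 2)`[23,4]->3
L=23->g=23>>2=5, t=23&3=3
[4]->row 5+0=5  col 3·2+0+8=14
row: 3 vs 5

buggy=3 correct=5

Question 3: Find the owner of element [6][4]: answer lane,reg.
26,0

r=6->g=6,rb=0  c=4->cb=0,t=2,b0=0
L=6*4+2=26  i=0*4+0*2+0=0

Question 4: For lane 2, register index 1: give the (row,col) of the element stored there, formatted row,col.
L=2=>grp=2>>2=0, tig=2&3=2
[1]=>row 0+0=0  col 2·2+1+0=5

0,5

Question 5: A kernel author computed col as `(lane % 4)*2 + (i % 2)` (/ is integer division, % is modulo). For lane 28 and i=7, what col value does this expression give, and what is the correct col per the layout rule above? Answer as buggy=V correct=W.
buggy=1 correct=9

`(lane % 4)*2 + (i % 2)`[28,7]⇒1
L=28⇒gr=28>>2=7, th=28&3=0
[7]⇒row 7+8=15  col 0·2+1+8=9
col: 1 vs 9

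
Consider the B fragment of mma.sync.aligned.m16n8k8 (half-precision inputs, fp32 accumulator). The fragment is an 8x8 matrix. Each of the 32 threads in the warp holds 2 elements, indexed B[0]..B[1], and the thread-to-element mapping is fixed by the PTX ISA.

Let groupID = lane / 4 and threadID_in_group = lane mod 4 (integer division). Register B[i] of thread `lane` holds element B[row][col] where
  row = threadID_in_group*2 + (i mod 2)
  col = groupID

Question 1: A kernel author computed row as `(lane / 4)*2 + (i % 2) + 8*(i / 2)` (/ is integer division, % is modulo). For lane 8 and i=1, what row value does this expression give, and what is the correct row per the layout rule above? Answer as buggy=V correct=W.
buggy=5 correct=1

`(lane / 4)*2 + (i % 2) + 8*(i / 2)`[8,1]→5
8: G=2,T=0
[1] (0*2+1,2) = (1,2)
row: 5 vs 1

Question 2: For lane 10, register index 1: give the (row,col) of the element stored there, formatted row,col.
lane 10: gid=2 (10/4), tid=2 (10%4)
i=1: r=2*2+1=5, c=gid=2

5,2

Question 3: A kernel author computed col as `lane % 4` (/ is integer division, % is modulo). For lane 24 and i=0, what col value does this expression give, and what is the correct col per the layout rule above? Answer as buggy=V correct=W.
`lane % 4`[24,0]=>0
24: grp=6,tig=0
[0] (0*2+0,6) = (0,6)
col: 0 vs 6

buggy=0 correct=6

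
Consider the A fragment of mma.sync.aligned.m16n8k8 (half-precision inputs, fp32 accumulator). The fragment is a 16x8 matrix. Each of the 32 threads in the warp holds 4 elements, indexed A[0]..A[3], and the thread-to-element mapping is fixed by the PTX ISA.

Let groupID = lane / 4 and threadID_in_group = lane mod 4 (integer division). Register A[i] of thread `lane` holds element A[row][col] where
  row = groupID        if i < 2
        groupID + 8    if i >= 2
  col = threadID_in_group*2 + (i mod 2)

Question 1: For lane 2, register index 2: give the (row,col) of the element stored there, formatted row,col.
8,4

L=2→G=2>>2=0, T=2&3=2
[2]→row 0+8=8  col 2·2+0=4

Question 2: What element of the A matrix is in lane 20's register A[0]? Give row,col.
L=20->gid=20>>2=5, tid=20&3=0
[0]->row 5+0=5  col 0·2+0=0

5,0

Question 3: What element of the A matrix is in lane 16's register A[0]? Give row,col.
4,0

L=16⇒gr=16>>2=4, th=16&3=0
[0]⇒row 4+0=4  col 0·2+0=0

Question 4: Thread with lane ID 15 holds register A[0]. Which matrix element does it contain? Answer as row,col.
3,6

L=15=>grp=15>>2=3, tig=15&3=3
[0]=>row 3+0=3  col 3·2+0=6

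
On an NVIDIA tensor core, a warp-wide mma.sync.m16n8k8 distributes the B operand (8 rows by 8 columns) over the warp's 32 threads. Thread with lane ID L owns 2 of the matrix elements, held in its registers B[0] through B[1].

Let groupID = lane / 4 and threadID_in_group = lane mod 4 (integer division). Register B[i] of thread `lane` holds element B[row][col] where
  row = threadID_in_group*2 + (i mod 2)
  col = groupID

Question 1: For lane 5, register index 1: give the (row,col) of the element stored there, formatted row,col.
lane 5->5/4=1, 5 mod 4=1
i=1  r:2·1+1->3  c:1

3,1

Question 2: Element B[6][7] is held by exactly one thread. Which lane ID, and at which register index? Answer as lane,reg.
c: 7->gid=7  r: 6->tid=3,i&1=0
L=7*4+3=31  i=0=0

31,0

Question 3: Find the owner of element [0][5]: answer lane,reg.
20,0

c=5->g=5  r=0->t=0,b0=0
L=5*4+0=20  i=0=0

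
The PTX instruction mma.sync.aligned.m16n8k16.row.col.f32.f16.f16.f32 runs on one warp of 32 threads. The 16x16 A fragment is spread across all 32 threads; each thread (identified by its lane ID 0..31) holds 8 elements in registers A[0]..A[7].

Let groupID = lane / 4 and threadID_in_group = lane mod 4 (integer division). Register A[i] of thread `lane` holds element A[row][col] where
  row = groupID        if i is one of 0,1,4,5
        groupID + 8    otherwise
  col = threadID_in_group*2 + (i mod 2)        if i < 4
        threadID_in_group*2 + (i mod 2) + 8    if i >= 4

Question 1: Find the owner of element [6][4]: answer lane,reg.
r=6->g=6,rb=0  c=4->cb=0,t=2,b0=0
L=6*4+2=26  i=0*4+0*2+0=0

26,0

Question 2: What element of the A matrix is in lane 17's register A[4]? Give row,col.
4,10

lane 17: gid=4 (17/4), tid=1 (17%4)
i=4: r=4+0=4, c=1*2+0+8=10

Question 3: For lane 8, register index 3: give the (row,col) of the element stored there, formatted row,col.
lane 8: G=2 (8/4), T=0 (8%4)
i=3: r=2+8=10, c=0*2+1+0=1

10,1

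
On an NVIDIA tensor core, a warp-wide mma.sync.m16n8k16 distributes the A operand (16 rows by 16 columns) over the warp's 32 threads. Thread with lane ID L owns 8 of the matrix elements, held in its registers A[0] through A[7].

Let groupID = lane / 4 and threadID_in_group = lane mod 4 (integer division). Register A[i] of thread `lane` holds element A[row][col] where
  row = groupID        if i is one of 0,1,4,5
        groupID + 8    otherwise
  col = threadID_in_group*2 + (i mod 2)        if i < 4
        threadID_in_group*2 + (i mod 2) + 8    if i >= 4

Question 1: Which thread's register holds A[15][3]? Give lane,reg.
r=15->g=7,rb=1  c=3->cb=0,t=1,b0=1
L=7*4+1=29  i=0*4+1*2+1=3

29,3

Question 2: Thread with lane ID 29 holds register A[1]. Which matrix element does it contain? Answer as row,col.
7,3

L=29=>grp=29>>2=7, tig=29&3=1
[1]=>row 7+0=7  col 1·2+1+0=3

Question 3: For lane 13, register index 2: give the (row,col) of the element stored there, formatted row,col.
lane 13⇒13/4=3, 13 mod 4=1
i=2  r:3+8⇒11  c:2·1+0+0⇒2

11,2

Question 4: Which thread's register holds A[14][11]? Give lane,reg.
25,7

r=14→G=6,rhi=1  c=11→chi=1,T=1,p=1
L=6*4+1=25  i=1*4+1*2+1=7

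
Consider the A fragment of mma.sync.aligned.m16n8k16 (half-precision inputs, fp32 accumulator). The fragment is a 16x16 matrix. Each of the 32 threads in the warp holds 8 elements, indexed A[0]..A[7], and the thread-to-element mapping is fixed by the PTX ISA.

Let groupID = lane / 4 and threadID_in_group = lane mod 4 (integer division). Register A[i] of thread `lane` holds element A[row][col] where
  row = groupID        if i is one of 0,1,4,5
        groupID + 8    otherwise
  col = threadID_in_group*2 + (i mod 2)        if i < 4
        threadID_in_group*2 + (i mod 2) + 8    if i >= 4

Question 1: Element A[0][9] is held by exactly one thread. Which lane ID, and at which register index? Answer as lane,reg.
0,5

r: 0->gid=0,r8=0  c: 9->c8=1,tid=0,i&1=1
L=0*4+0=0  i=1*4+0*2+1=5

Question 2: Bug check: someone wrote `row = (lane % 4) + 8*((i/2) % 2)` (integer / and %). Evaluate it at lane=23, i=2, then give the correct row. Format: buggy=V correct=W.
buggy=11 correct=13

`(lane % 4) + 8*((i/2) % 2)`[23,2]=>11
lane 23: grp=5 (23/4), tig=3 (23%4)
i=2: r=5+8=13, c=3*2+0+0=6
row: 11 vs 13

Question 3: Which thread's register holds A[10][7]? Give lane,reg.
11,3

r=10⇒gr=2,Rb=1  c=7⇒Cb=0,th=3,odd=1
L=2*4+3=11  i=0*4+1*2+1=3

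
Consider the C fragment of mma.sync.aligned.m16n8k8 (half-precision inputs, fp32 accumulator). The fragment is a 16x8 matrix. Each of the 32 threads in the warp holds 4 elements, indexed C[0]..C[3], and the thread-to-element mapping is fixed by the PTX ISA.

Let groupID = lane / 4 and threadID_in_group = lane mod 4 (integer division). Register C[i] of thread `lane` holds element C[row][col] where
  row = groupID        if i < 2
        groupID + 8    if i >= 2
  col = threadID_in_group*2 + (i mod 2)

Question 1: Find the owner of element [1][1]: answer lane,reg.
r=1->g=1,rb=0  c=1->t=0,b0=1
L=1*4+0=4  i=0*2+1=1

4,1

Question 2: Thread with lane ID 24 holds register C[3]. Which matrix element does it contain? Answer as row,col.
14,1

L=24=>grp=24>>2=6, tig=24&3=0
[3]=>row 6+8=14  col 0·2+1=1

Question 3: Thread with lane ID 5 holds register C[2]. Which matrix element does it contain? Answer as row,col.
lane 5→5/4=1, 5 mod 4=1
i=2  r:1+8→9  c:2·1+0→2

9,2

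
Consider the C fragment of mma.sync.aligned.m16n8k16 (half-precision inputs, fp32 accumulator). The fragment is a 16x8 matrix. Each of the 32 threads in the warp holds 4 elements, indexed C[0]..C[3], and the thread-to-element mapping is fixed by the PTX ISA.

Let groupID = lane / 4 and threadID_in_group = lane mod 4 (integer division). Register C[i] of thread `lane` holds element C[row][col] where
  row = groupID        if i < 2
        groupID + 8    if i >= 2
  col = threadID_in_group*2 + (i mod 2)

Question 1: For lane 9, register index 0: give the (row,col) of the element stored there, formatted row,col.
2,2

lane 9: g=2 (9/4), t=1 (9%4)
i=0: r=2+0=2, c=1*2+0=2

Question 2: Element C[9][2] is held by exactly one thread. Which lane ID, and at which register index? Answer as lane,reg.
r: 9->gid=1,r8=1  c: 2->tid=1,i&1=0
L=1*4+1=5  i=1*2+0=2

5,2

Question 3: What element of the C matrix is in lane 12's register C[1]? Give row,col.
L=12→G=12>>2=3, T=12&3=0
[1]→row 3+0=3  col 0·2+1=1

3,1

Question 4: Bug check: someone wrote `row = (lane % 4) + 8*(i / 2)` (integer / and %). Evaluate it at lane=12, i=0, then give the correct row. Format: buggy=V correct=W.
`(lane % 4) + 8*(i / 2)`[12,0]->0
lane 12: g=3 (12/4), t=0 (12%4)
i=0: r=3+0=3, c=0*2+0=0
row: 0 vs 3

buggy=0 correct=3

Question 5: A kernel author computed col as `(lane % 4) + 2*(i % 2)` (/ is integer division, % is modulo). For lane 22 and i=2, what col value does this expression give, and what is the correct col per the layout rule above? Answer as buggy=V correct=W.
`(lane % 4) + 2*(i % 2)`[22,2]⇒2
lane 22⇒22/4=5, 22 mod 4=2
i=2  r:5+8⇒13  c:2·2+0⇒4
col: 2 vs 4

buggy=2 correct=4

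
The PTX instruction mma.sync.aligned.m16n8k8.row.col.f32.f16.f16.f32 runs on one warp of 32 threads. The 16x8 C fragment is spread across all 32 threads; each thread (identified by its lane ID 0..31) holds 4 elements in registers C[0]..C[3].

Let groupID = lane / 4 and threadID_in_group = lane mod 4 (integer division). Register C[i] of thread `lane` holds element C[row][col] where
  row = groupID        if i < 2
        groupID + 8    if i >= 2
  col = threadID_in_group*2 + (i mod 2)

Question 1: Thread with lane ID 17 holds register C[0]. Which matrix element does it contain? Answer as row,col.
4,2

17: grp=4,tig=1
[0] (4+0,1*2+0) = (4,2)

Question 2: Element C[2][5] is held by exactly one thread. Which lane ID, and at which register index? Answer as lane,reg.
r=2->g=2,rb=0  c=5->t=2,b0=1
L=2*4+2=10  i=0*2+1=1

10,1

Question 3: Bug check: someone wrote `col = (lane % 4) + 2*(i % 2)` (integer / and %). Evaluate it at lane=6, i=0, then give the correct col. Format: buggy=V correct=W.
`(lane % 4) + 2*(i % 2)`[6,0]→2
lane 6: G=1 (6/4), T=2 (6%4)
i=0: r=1+0=1, c=2*2+0=4
col: 2 vs 4

buggy=2 correct=4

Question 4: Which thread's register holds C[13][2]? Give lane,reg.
r=13⇒gr=5,Rb=1  c=2⇒th=1,odd=0
L=5*4+1=21  i=1*2+0=2

21,2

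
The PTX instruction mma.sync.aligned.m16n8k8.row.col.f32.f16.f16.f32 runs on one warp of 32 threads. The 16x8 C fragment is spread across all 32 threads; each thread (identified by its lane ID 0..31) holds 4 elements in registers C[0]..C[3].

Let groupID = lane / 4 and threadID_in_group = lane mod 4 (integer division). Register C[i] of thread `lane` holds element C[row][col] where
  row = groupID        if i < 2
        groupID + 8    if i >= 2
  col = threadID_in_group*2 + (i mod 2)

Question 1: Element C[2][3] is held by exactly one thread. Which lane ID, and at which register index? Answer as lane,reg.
r: 2->gid=2,r8=0  c: 3->tid=1,i&1=1
L=2*4+1=9  i=0*2+1=1

9,1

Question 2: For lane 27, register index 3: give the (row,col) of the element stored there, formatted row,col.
14,7

27: gr=6,th=3
[3] (6+8,3*2+1) = (14,7)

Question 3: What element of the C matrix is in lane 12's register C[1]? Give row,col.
3,1

lane 12→12/4=3, 12 mod 4=0
i=1  r:3+0→3  c:2·0+1→1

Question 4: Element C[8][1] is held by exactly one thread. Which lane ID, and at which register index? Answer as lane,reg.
r=8->g=0,rb=1  c=1->t=0,b0=1
L=0*4+0=0  i=1*2+1=3

0,3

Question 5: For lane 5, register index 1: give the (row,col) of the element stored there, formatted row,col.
1,3

lane 5: grp=1 (5/4), tig=1 (5%4)
i=1: r=1+0=1, c=1*2+1=3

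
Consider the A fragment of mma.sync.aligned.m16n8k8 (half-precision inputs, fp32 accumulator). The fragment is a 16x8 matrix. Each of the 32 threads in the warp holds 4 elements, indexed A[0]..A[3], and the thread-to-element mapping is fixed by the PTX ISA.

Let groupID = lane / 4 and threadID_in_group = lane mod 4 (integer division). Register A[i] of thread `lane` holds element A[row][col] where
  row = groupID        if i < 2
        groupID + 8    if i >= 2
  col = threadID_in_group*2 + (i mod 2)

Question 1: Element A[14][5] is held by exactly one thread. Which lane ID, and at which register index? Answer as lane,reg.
r=14→G=6,rhi=1  c=5→T=2,p=1
L=6*4+2=26  i=1*2+1=3

26,3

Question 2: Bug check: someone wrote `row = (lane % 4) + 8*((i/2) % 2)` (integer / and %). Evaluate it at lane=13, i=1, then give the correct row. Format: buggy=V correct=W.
buggy=1 correct=3

`(lane % 4) + 8*((i/2) % 2)`[13,1]->1
lane 13: g=3 (13/4), t=1 (13%4)
i=1: r=3+0=3, c=1*2+1=3
row: 1 vs 3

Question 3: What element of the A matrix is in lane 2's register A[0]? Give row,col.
0,4

lane 2: gr=0 (2/4), th=2 (2%4)
i=0: r=0+0=0, c=2*2+0=4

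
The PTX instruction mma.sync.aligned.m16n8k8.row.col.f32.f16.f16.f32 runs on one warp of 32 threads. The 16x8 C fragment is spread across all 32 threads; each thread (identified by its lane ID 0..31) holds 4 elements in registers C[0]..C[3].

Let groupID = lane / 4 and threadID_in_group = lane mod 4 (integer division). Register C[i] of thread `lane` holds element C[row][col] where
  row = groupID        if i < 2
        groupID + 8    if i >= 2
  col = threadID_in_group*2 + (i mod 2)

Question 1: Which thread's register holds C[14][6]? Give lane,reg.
r=14->g=6,rb=1  c=6->t=3,b0=0
L=6*4+3=27  i=1*2+0=2

27,2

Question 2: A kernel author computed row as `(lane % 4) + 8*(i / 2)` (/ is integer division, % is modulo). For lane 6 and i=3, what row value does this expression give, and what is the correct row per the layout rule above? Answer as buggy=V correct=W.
`(lane % 4) + 8*(i / 2)`[6,3]->10
L=6->g=6>>2=1, t=6&3=2
[3]->row 1+8=9  col 2·2+1=5
row: 10 vs 9

buggy=10 correct=9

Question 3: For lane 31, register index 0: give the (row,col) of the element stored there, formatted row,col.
31: G=7,T=3
[0] (7+0,3*2+0) = (7,6)

7,6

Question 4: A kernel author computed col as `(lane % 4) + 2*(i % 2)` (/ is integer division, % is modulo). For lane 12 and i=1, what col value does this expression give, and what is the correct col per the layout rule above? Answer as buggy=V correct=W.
`(lane % 4) + 2*(i % 2)`[12,1]->2
L=12->gid=12>>2=3, tid=12&3=0
[1]->row 3+0=3  col 0·2+1=1
col: 2 vs 1

buggy=2 correct=1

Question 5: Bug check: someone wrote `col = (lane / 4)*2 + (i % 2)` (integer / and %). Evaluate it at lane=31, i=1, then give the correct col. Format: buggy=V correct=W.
buggy=15 correct=7

`(lane / 4)*2 + (i % 2)`[31,1]->15
lane 31->31/4=7, 31 mod 4=3
i=1  r:7+0->7  c:2·3+1->7
col: 15 vs 7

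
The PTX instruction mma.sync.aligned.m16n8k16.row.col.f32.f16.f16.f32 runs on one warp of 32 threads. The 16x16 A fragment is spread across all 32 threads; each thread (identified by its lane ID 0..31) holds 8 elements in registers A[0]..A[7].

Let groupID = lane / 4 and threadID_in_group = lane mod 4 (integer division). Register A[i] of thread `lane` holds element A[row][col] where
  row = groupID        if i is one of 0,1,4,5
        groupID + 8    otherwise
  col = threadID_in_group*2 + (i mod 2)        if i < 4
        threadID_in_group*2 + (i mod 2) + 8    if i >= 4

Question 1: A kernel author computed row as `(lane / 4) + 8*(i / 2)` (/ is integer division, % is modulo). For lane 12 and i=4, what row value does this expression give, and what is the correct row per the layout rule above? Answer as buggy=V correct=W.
`(lane / 4) + 8*(i / 2)`[12,4]->19
lane 12: gid=3 (12/4), tid=0 (12%4)
i=4: r=3+0=3, c=0*2+0+8=8
row: 19 vs 3

buggy=19 correct=3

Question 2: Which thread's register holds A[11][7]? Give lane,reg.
r=11⇒gr=3,Rb=1  c=7⇒Cb=0,th=3,odd=1
L=3*4+3=15  i=0*4+1*2+1=3

15,3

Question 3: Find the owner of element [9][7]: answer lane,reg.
r:9=>grp=1,rB=1  c:7=>cB=0,tig=3,lo=1
L=1*4+3=7  i=0*4+1*2+1=3

7,3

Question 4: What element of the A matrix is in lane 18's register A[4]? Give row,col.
4,12

18: gid=4,tid=2
[4] (4+0,2*2+0+8) = (4,12)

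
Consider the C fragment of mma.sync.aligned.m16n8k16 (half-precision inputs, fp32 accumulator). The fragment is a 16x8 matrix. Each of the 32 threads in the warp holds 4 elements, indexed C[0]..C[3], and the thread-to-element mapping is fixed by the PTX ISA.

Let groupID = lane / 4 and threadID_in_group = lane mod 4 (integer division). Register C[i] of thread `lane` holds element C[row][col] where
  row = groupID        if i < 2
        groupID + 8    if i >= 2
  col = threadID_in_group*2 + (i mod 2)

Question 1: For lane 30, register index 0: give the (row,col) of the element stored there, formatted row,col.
7,4

lane 30⇒30/4=7, 30 mod 4=2
i=0  r:7+0⇒7  c:2·2+0⇒4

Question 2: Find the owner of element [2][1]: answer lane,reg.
r=2⇒gr=2,Rb=0  c=1⇒th=0,odd=1
L=2*4+0=8  i=0*2+1=1

8,1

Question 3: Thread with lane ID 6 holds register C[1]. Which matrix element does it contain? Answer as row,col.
lane 6->6/4=1, 6 mod 4=2
i=1  r:1+0->1  c:2·2+1->5

1,5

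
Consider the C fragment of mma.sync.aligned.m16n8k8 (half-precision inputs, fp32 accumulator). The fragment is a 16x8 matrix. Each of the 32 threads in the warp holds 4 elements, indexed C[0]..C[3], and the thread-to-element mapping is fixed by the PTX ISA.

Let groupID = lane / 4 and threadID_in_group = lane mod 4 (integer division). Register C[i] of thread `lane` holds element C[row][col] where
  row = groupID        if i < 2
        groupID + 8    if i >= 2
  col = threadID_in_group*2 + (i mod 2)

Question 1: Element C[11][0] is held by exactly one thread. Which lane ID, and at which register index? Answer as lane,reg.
12,2

r=11->g=3,rb=1  c=0->t=0,b0=0
L=3*4+0=12  i=1*2+0=2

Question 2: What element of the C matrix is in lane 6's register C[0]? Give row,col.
lane 6=>6/4=1, 6 mod 4=2
i=0  r:1+0=>1  c:2·2+0=>4

1,4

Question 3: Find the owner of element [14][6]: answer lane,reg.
r:14=>grp=6,rB=1  c:6=>tig=3,lo=0
L=6*4+3=27  i=1*2+0=2

27,2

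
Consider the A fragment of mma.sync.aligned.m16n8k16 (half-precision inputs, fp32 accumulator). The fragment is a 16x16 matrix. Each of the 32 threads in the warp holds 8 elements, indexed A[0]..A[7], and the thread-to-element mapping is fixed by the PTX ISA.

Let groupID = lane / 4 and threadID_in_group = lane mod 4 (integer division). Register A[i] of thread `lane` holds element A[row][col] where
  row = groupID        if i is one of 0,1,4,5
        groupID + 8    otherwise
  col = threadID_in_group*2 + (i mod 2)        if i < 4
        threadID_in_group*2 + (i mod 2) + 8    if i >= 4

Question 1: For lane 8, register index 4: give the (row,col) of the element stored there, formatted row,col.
L=8⇒gr=8>>2=2, th=8&3=0
[4]⇒row 2+0=2  col 0·2+0+8=8

2,8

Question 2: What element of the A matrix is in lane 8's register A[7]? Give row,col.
L=8->gid=8>>2=2, tid=8&3=0
[7]->row 2+8=10  col 0·2+1+8=9

10,9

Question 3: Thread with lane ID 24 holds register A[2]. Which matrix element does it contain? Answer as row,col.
14,0

24: G=6,T=0
[2] (6+8,0*2+0+0) = (14,0)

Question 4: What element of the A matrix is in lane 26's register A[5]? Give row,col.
lane 26: gid=6 (26/4), tid=2 (26%4)
i=5: r=6+0=6, c=2*2+1+8=13

6,13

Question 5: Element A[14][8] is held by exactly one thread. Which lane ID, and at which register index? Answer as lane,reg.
r: 14->gid=6,r8=1  c: 8->c8=1,tid=0,i&1=0
L=6*4+0=24  i=1*4+1*2+0=6

24,6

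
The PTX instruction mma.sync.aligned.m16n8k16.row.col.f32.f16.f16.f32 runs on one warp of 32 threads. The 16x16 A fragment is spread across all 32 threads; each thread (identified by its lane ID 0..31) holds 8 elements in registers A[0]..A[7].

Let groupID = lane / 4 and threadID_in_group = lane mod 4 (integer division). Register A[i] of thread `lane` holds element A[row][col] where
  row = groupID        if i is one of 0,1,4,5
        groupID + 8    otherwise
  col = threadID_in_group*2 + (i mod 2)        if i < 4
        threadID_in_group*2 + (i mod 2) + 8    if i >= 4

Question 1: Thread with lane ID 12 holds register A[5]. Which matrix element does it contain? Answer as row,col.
lane 12: gr=3 (12/4), th=0 (12%4)
i=5: r=3+0=3, c=0*2+1+8=9

3,9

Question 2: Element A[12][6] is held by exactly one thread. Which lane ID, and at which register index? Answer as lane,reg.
19,2

r=12→G=4,rhi=1  c=6→chi=0,T=3,p=0
L=4*4+3=19  i=0*4+1*2+0=2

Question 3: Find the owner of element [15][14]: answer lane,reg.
r=15→G=7,rhi=1  c=14→chi=1,T=3,p=0
L=7*4+3=31  i=1*4+1*2+0=6

31,6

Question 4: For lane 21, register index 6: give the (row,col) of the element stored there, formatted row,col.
13,10

L=21=>grp=21>>2=5, tig=21&3=1
[6]=>row 5+8=13  col 1·2+0+8=10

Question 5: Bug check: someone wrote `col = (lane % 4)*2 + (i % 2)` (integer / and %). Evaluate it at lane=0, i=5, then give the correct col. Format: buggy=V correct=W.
buggy=1 correct=9

`(lane % 4)*2 + (i % 2)`[0,5]->1
L=0->g=0>>2=0, t=0&3=0
[5]->row 0+0=0  col 0·2+1+8=9
col: 1 vs 9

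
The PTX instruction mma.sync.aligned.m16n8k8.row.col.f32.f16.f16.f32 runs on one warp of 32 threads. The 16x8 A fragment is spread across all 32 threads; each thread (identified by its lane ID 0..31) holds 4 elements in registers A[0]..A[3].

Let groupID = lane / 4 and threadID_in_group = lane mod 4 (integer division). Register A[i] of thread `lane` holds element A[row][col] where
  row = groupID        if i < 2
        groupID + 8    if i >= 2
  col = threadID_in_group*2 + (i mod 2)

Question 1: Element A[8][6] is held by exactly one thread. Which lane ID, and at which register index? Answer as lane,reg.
r=8⇒gr=0,Rb=1  c=6⇒th=3,odd=0
L=0*4+3=3  i=1*2+0=2

3,2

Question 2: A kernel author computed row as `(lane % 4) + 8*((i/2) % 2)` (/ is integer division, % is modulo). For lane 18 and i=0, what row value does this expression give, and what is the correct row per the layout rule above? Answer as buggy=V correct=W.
`(lane % 4) + 8*((i/2) % 2)`[18,0]->2
L=18->g=18>>2=4, t=18&3=2
[0]->row 4+0=4  col 2·2+0=4
row: 2 vs 4

buggy=2 correct=4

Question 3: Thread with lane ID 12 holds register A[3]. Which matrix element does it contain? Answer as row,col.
L=12⇒gr=12>>2=3, th=12&3=0
[3]⇒row 3+8=11  col 0·2+1=1

11,1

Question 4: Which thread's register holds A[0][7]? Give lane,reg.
r=0->g=0,rb=0  c=7->t=3,b0=1
L=0*4+3=3  i=0*2+1=1

3,1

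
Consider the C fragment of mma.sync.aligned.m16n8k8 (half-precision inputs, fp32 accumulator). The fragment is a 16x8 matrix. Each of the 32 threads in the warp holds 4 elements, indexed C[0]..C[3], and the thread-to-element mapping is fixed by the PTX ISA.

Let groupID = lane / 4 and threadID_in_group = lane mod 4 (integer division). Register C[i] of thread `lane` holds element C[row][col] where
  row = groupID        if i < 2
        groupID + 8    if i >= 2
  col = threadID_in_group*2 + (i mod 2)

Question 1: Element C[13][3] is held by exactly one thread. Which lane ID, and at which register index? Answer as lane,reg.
21,3

r:13=>grp=5,rB=1  c:3=>tig=1,lo=1
L=5*4+1=21  i=1*2+1=3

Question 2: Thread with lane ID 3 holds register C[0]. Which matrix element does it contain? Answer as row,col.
0,6

lane 3⇒3/4=0, 3 mod 4=3
i=0  r:0+0⇒0  c:2·3+0⇒6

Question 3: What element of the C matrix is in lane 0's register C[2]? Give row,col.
8,0

0: grp=0,tig=0
[2] (0+8,0*2+0) = (8,0)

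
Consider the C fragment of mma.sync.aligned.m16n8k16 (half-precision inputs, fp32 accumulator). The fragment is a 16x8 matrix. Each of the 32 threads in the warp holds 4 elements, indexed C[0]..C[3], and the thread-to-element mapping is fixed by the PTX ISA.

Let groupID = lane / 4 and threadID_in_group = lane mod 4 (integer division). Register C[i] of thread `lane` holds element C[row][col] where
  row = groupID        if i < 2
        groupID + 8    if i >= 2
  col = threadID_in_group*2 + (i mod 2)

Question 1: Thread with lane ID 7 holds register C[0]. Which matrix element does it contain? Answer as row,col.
1,6

lane 7=>7/4=1, 7 mod 4=3
i=0  r:1+0=>1  c:2·3+0=>6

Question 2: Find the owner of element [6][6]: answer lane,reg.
r: 6->gid=6,r8=0  c: 6->tid=3,i&1=0
L=6*4+3=27  i=0*2+0=0

27,0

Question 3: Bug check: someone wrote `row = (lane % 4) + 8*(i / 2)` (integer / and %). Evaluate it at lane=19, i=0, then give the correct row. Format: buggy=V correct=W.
`(lane % 4) + 8*(i / 2)`[19,0]=>3
L=19=>grp=19>>2=4, tig=19&3=3
[0]=>row 4+0=4  col 3·2+0=6
row: 3 vs 4

buggy=3 correct=4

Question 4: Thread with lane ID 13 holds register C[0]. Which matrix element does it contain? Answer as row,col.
3,2

lane 13: gid=3 (13/4), tid=1 (13%4)
i=0: r=3+0=3, c=1*2+0=2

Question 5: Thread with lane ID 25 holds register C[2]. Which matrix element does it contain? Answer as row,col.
14,2

lane 25⇒25/4=6, 25 mod 4=1
i=2  r:6+8⇒14  c:2·1+0⇒2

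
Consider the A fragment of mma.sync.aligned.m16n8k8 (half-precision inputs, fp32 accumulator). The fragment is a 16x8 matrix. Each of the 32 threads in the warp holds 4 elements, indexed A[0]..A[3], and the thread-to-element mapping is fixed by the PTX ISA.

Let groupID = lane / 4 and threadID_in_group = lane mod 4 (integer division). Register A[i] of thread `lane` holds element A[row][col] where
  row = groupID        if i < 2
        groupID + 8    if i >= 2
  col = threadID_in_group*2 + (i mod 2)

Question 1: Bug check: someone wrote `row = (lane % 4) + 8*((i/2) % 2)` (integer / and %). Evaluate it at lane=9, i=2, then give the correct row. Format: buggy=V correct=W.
buggy=9 correct=10

`(lane % 4) + 8*((i/2) % 2)`[9,2]→9
9: G=2,T=1
[2] (2+8,1*2+0) = (10,2)
row: 9 vs 10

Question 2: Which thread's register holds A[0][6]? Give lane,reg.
r:0=>grp=0,rB=0  c:6=>tig=3,lo=0
L=0*4+3=3  i=0*2+0=0

3,0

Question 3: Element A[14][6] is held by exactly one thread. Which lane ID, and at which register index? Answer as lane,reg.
27,2

r:14=>grp=6,rB=1  c:6=>tig=3,lo=0
L=6*4+3=27  i=1*2+0=2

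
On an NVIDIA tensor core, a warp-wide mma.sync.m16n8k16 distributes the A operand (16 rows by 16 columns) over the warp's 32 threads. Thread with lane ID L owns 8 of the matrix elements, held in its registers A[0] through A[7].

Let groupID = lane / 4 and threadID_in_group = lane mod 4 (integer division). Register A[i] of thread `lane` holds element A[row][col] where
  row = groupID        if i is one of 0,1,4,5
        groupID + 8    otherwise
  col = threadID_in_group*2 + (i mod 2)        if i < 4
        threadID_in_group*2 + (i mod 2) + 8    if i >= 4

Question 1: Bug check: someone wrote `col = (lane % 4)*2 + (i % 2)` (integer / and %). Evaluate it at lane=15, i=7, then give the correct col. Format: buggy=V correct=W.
buggy=7 correct=15

`(lane % 4)*2 + (i % 2)`[15,7]=>7
15: grp=3,tig=3
[7] (3+8,3*2+1+8) = (11,15)
col: 7 vs 15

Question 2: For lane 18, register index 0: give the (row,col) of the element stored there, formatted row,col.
lane 18: G=4 (18/4), T=2 (18%4)
i=0: r=4+0=4, c=2*2+0+0=4

4,4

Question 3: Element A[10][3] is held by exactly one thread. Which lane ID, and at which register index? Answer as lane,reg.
r=10→G=2,rhi=1  c=3→chi=0,T=1,p=1
L=2*4+1=9  i=0*4+1*2+1=3

9,3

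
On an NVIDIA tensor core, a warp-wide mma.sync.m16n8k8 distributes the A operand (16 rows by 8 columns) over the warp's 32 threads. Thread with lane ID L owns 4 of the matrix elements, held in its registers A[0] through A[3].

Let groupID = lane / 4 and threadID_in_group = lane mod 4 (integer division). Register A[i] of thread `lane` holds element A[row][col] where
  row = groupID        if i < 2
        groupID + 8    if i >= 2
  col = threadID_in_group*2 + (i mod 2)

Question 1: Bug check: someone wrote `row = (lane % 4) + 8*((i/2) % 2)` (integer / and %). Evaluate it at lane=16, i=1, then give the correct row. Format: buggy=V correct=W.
buggy=0 correct=4

`(lane % 4) + 8*((i/2) % 2)`[16,1]->0
lane 16->16/4=4, 16 mod 4=0
i=1  r:4+0->4  c:2·0+1->1
row: 0 vs 4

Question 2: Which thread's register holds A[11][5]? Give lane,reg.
r=11->g=3,rb=1  c=5->t=2,b0=1
L=3*4+2=14  i=1*2+1=3

14,3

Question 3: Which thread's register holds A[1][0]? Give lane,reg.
r=1⇒gr=1,Rb=0  c=0⇒th=0,odd=0
L=1*4+0=4  i=0*2+0=0

4,0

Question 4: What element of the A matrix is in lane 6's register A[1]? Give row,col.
lane 6→6/4=1, 6 mod 4=2
i=1  r:1+0→1  c:2·2+1→5

1,5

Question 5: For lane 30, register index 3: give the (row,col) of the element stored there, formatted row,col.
15,5

30: g=7,t=2
[3] (7+8,2*2+1) = (15,5)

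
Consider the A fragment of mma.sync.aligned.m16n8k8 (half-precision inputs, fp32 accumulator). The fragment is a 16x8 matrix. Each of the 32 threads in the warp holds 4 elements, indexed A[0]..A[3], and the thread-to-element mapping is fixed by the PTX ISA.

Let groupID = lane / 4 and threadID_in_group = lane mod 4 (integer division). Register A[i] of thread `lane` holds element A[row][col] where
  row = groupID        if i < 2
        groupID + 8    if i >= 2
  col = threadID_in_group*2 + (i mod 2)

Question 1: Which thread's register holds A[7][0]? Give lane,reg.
28,0

r=7→G=7,rhi=0  c=0→T=0,p=0
L=7*4+0=28  i=0*2+0=0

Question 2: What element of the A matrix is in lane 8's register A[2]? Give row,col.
lane 8: gid=2 (8/4), tid=0 (8%4)
i=2: r=2+8=10, c=0*2+0=0

10,0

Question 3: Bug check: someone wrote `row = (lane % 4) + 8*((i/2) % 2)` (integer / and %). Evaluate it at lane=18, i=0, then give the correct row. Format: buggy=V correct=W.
`(lane % 4) + 8*((i/2) % 2)`[18,0]=>2
18: grp=4,tig=2
[0] (4+0,2*2+0) = (4,4)
row: 2 vs 4

buggy=2 correct=4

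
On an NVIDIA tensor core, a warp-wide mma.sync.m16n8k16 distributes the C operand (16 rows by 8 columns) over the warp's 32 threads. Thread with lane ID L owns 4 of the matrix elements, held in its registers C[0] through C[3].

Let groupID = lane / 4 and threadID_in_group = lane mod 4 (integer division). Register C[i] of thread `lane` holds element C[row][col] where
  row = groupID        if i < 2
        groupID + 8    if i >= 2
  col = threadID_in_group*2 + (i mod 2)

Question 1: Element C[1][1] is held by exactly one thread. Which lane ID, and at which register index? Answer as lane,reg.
4,1

r: 1->gid=1,r8=0  c: 1->tid=0,i&1=1
L=1*4+0=4  i=0*2+1=1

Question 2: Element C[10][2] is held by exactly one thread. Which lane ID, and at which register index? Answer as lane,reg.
9,2

r:10=>grp=2,rB=1  c:2=>tig=1,lo=0
L=2*4+1=9  i=1*2+0=2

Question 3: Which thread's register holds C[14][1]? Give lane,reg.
r: 14->gid=6,r8=1  c: 1->tid=0,i&1=1
L=6*4+0=24  i=1*2+1=3

24,3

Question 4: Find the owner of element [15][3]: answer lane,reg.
r=15->g=7,rb=1  c=3->t=1,b0=1
L=7*4+1=29  i=1*2+1=3

29,3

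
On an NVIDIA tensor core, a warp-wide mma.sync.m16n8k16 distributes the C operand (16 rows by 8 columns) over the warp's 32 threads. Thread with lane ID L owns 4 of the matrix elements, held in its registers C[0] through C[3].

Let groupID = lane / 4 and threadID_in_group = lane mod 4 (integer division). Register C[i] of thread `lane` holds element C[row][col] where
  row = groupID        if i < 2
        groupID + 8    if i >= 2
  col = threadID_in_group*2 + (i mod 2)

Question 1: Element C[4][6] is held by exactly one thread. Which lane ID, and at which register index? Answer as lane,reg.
r=4⇒gr=4,Rb=0  c=6⇒th=3,odd=0
L=4*4+3=19  i=0*2+0=0

19,0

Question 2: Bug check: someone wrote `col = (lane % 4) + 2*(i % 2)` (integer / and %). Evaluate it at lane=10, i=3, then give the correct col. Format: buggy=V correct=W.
buggy=4 correct=5

`(lane % 4) + 2*(i % 2)`[10,3]⇒4
10: gr=2,th=2
[3] (2+8,2*2+1) = (10,5)
col: 4 vs 5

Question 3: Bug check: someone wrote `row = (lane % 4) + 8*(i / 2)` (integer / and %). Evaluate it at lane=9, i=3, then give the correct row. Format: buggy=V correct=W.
`(lane % 4) + 8*(i / 2)`[9,3]->9
9: gid=2,tid=1
[3] (2+8,1*2+1) = (10,3)
row: 9 vs 10

buggy=9 correct=10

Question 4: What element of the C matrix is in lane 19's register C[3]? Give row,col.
12,7

19: grp=4,tig=3
[3] (4+8,3*2+1) = (12,7)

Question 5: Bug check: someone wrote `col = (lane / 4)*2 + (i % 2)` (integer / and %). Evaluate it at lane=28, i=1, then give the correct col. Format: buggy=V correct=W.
`(lane / 4)*2 + (i % 2)`[28,1]→15
lane 28: G=7 (28/4), T=0 (28%4)
i=1: r=7+0=7, c=0*2+1=1
col: 15 vs 1

buggy=15 correct=1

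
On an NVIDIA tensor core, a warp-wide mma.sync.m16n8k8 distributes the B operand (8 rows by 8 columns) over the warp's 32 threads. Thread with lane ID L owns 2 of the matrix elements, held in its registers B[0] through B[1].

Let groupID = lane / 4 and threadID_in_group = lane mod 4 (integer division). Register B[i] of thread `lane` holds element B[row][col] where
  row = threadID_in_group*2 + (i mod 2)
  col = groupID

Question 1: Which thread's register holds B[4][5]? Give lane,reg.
22,0

c: 5->gid=5  r: 4->tid=2,i&1=0
L=5*4+2=22  i=0=0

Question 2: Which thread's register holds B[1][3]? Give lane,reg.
12,1

c=3->g=3  r=1->t=0,b0=1
L=3*4+0=12  i=1=1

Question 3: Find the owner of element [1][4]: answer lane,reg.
c:4=>grp=4  r:1=>tig=0,lo=1
L=4*4+0=16  i=1=1

16,1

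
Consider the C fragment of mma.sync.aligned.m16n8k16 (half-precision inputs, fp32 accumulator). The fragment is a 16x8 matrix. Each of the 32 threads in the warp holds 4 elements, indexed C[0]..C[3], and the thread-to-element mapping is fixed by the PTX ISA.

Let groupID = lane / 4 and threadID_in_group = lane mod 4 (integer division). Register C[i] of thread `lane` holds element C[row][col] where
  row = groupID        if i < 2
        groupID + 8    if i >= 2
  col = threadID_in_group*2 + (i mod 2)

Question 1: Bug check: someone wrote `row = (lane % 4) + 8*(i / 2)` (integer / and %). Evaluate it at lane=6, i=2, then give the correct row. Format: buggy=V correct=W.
buggy=10 correct=9

`(lane % 4) + 8*(i / 2)`[6,2]⇒10
6: gr=1,th=2
[2] (1+8,2*2+0) = (9,4)
row: 10 vs 9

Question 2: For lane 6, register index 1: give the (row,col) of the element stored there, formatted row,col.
1,5

lane 6->6/4=1, 6 mod 4=2
i=1  r:1+0->1  c:2·2+1->5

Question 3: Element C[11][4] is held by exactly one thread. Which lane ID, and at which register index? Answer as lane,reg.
14,2

r=11->g=3,rb=1  c=4->t=2,b0=0
L=3*4+2=14  i=1*2+0=2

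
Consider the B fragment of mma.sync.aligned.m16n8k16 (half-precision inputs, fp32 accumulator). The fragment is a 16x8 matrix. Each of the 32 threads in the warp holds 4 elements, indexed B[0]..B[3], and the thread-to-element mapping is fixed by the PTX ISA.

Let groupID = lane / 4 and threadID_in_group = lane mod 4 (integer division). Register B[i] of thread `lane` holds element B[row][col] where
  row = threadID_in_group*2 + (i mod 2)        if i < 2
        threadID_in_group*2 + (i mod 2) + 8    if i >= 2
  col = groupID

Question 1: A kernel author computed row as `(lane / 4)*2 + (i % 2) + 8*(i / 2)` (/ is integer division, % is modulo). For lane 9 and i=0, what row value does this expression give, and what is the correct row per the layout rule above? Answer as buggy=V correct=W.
buggy=4 correct=2

`(lane / 4)*2 + (i % 2) + 8*(i / 2)`[9,0]⇒4
lane 9⇒9/4=2, 9 mod 4=1
i=0  r:2·1+0+0⇒2  c:2
row: 4 vs 2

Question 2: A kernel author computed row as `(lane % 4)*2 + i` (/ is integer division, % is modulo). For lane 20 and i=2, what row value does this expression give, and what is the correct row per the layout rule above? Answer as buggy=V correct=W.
buggy=2 correct=8

`(lane % 4)*2 + i`[20,2]->2
lane 20->20/4=5, 20 mod 4=0
i=2  r:2·0+0+8->8  c:5
row: 2 vs 8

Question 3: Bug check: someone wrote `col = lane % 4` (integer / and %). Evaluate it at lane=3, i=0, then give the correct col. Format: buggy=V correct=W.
`lane % 4`[3,0]=>3
L=3=>grp=3>>2=0, tig=3&3=3
[0]=>row 3·2+0+0=6  col grp=0
col: 3 vs 0

buggy=3 correct=0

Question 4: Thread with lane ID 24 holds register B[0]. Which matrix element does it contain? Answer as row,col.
0,6

lane 24⇒24/4=6, 24 mod 4=0
i=0  r:2·0+0+0⇒0  c:6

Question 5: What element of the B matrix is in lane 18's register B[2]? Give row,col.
12,4

lane 18: grp=4 (18/4), tig=2 (18%4)
i=2: r=2*2+0+8=12, c=grp=4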